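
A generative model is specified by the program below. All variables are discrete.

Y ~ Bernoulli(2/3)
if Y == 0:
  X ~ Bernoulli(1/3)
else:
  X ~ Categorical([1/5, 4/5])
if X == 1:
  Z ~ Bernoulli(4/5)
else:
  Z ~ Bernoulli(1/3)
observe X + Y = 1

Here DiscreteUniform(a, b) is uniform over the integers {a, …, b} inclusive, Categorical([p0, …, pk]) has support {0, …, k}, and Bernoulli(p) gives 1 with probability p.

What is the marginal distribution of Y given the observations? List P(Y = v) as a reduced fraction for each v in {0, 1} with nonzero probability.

P(Y=0) = 5/11, P(Y=1) = 6/11

Enumerate traces; 4 have nonzero weight after conditioning:
  (Y=0, X=1, Z=0) weight 1/45
  (Y=0, X=1, Z=1) weight 4/45
  (Y=1, X=0, Z=0) weight 4/45
  (Y=1, X=0, Z=1) weight 2/45
Group by Y:
  weight(Y=0) = 1/9
  weight(Y=1) = 2/15
Total weight = 1/9 + 2/15 = 11/45
P(Y=0 | obs) = 1/9 / 11/45 = 5/11
P(Y=1 | obs) = 2/15 / 11/45 = 6/11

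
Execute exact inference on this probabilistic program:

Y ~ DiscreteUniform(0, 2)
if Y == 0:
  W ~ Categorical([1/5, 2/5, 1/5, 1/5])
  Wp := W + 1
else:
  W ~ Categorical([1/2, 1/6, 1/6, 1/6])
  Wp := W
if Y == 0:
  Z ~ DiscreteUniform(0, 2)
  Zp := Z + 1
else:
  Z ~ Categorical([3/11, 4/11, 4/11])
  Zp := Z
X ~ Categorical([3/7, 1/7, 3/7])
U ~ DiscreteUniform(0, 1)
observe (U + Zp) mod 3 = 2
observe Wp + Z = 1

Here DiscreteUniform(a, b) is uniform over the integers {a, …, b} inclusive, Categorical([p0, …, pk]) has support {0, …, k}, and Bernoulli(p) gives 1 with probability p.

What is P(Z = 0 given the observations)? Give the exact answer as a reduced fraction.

P(Z = 0 | obs) = 11/71

Enumerate traces; 9 have nonzero weight after conditioning:
  (Y=0, W=0, Z=0, X=0, U=1) weight 1/210
  (Y=0, W=0, Z=0, X=1, U=1) weight 1/630
  (Y=0, W=0, Z=0, X=2, U=1) weight 1/210
  (Y=1, W=0, Z=1, X=0, U=1) weight 1/77
  (Y=1, W=0, Z=1, X=1, U=1) weight 1/231
  (Y=1, W=0, Z=1, X=2, U=1) weight 1/77
  (Y=2, W=0, Z=1, X=0, U=1) weight 1/77
  (Y=2, W=0, Z=1, X=1, U=1) weight 1/231
  … 1 more
Group by Z:
  weight(Z=0) = 1/90
  weight(Z=1) = 2/33
Total weight = 1/90 + 2/33 = 71/990
P(Z=0 | obs) = 1/90 / 71/990 = 11/71
P(Z=1 | obs) = 2/33 / 71/990 = 60/71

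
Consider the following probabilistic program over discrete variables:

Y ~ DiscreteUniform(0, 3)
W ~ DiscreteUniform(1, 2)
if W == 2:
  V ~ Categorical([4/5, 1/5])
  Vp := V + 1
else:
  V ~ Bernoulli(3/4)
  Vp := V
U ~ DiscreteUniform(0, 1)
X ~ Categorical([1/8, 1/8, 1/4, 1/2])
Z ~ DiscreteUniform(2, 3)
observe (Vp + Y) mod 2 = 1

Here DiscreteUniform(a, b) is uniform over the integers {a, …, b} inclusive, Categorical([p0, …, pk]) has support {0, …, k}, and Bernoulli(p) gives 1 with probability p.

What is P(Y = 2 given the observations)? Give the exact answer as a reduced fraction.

P(Y = 2 | obs) = 31/80

Enumerate traces; 128 have nonzero weight after conditioning:
  (Y=0, W=1, V=1, U=0, X=0, Z=2) weight 3/1024
  (Y=0, W=1, V=1, U=0, X=0, Z=3) weight 3/1024
  (Y=0, W=1, V=1, U=0, X=1, Z=2) weight 3/1024
  (Y=0, W=1, V=1, U=0, X=1, Z=3) weight 3/1024
  (Y=0, W=1, V=1, U=0, X=2, Z=2) weight 3/512
  (Y=0, W=1, V=1, U=0, X=2, Z=3) weight 3/512
  (Y=0, W=1, V=1, U=0, X=3, Z=2) weight 3/256
  (Y=0, W=1, V=1, U=0, X=3, Z=3) weight 3/256
  (Y=1, W=1, V=0, U=0, X=0, Z=2) weight 1/1024
  (Y=2, W=1, V=1, U=0, X=0, Z=2) weight 3/1024
  … 118 more
Group by Y:
  weight(Y=0) = 31/160
  weight(Y=1) = 9/160
  weight(Y=2) = 31/160
  weight(Y=3) = 9/160
Total weight = 31/160 + 9/160 + 31/160 + 9/160 = 1/2
P(Y=0 | obs) = 31/160 / 1/2 = 31/80
P(Y=1 | obs) = 9/160 / 1/2 = 9/80
P(Y=2 | obs) = 31/160 / 1/2 = 31/80
P(Y=3 | obs) = 9/160 / 1/2 = 9/80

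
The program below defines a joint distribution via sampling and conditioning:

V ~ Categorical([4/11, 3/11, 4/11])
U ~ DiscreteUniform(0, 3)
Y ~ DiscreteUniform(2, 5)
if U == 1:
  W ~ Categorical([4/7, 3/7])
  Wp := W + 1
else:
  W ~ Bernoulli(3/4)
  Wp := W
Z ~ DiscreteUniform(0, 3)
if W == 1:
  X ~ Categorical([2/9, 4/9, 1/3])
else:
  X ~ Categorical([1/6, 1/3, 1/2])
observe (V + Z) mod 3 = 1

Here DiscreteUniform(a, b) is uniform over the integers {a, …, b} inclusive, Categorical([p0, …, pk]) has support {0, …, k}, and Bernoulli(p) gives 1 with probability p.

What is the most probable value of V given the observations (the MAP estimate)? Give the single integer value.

Enumerate traces; 384 have nonzero weight after conditioning:
  (V=0, U=0, Y=2, W=0, Z=1, X=0) weight 1/4224
  (V=0, U=0, Y=2, W=0, Z=1, X=1) weight 1/2112
  (V=0, U=0, Y=2, W=0, Z=1, X=2) weight 1/1408
  (V=0, U=0, Y=2, W=1, Z=1, X=0) weight 1/1056
  (V=0, U=0, Y=2, W=1, Z=1, X=1) weight 1/528
  (V=0, U=0, Y=2, W=1, Z=1, X=2) weight 1/704
  (V=0, U=0, Y=3, W=0, Z=1, X=0) weight 1/4224
  (V=0, U=0, Y=3, W=0, Z=1, X=1) weight 1/2112
  (V=1, U=0, Y=2, W=0, Z=0, X=0) weight 1/5632
  (V=2, U=0, Y=2, W=0, Z=2, X=0) weight 1/4224
  … 374 more
Group by V:
  weight(V=0) = 1/11
  weight(V=1) = 3/22
  weight(V=2) = 1/11
Total weight = 1/11 + 3/22 + 1/11 = 7/22
P(V=0 | obs) = 1/11 / 7/22 = 2/7
P(V=1 | obs) = 3/22 / 7/22 = 3/7
P(V=2 | obs) = 1/11 / 7/22 = 2/7
argmax = 1

argmax_v P(V = v | obs) = 1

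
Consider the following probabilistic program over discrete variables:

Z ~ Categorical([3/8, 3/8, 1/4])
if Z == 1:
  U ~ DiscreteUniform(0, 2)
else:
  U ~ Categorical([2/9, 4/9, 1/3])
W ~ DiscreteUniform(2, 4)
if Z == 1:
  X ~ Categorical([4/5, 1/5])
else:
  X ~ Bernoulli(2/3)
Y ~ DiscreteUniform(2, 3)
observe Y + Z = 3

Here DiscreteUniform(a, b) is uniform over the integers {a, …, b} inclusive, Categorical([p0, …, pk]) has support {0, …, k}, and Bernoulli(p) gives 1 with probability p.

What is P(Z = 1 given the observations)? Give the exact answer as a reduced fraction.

Enumerate traces; 36 have nonzero weight after conditioning:
  (Z=0, U=0, W=2, X=0, Y=3) weight 1/216
  (Z=0, U=0, W=2, X=1, Y=3) weight 1/108
  (Z=0, U=0, W=3, X=0, Y=3) weight 1/216
  (Z=0, U=0, W=3, X=1, Y=3) weight 1/108
  (Z=0, U=0, W=4, X=0, Y=3) weight 1/216
  (Z=0, U=0, W=4, X=1, Y=3) weight 1/108
  (Z=0, U=1, W=2, X=0, Y=3) weight 1/108
  (Z=0, U=1, W=2, X=1, Y=3) weight 1/54
  (Z=1, U=0, W=2, X=0, Y=2) weight 1/60
  … 27 more
Group by Z:
  weight(Z=0) = 3/16
  weight(Z=1) = 3/16
Total weight = 3/16 + 3/16 = 3/8
P(Z=0 | obs) = 3/16 / 3/8 = 1/2
P(Z=1 | obs) = 3/16 / 3/8 = 1/2

P(Z = 1 | obs) = 1/2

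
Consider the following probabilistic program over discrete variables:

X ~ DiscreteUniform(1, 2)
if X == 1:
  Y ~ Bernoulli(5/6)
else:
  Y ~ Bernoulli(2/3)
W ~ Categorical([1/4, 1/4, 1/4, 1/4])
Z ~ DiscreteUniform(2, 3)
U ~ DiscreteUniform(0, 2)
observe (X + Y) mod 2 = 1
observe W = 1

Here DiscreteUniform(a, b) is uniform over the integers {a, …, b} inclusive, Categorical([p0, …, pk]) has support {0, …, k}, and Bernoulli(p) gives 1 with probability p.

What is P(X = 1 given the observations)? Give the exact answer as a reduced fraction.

P(X = 1 | obs) = 1/5

Enumerate traces; 12 have nonzero weight after conditioning:
  (X=1, Y=0, W=1, Z=2, U=0) weight 1/288
  (X=1, Y=0, W=1, Z=2, U=1) weight 1/288
  (X=1, Y=0, W=1, Z=2, U=2) weight 1/288
  (X=1, Y=0, W=1, Z=3, U=0) weight 1/288
  (X=1, Y=0, W=1, Z=3, U=1) weight 1/288
  (X=1, Y=0, W=1, Z=3, U=2) weight 1/288
  (X=2, Y=1, W=1, Z=2, U=0) weight 1/72
  (X=2, Y=1, W=1, Z=2, U=1) weight 1/72
  … 4 more
Group by X:
  weight(X=1) = 1/48
  weight(X=2) = 1/12
Total weight = 1/48 + 1/12 = 5/48
P(X=1 | obs) = 1/48 / 5/48 = 1/5
P(X=2 | obs) = 1/12 / 5/48 = 4/5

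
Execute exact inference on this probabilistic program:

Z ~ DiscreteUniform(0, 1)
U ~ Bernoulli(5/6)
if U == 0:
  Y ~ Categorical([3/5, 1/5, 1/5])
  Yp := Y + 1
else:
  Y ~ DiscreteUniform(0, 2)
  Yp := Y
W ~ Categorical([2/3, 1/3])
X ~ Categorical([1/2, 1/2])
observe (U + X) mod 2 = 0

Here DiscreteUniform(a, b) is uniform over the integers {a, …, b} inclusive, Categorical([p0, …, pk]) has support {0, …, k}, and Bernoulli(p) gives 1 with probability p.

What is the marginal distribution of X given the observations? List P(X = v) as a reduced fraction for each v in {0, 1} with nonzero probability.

Enumerate traces; 24 have nonzero weight after conditioning:
  (Z=0, U=0, Y=0, W=0, X=0) weight 1/60
  (Z=0, U=0, Y=0, W=1, X=0) weight 1/120
  (Z=0, U=0, Y=1, W=0, X=0) weight 1/180
  (Z=0, U=0, Y=1, W=1, X=0) weight 1/360
  (Z=0, U=0, Y=2, W=0, X=0) weight 1/180
  (Z=0, U=0, Y=2, W=1, X=0) weight 1/360
  (Z=0, U=1, Y=0, W=0, X=1) weight 5/108
  (Z=0, U=1, Y=0, W=1, X=1) weight 5/216
  … 16 more
Group by X:
  weight(X=0) = 1/12
  weight(X=1) = 5/12
Total weight = 1/12 + 5/12 = 1/2
P(X=0 | obs) = 1/12 / 1/2 = 1/6
P(X=1 | obs) = 5/12 / 1/2 = 5/6

P(X=0) = 1/6, P(X=1) = 5/6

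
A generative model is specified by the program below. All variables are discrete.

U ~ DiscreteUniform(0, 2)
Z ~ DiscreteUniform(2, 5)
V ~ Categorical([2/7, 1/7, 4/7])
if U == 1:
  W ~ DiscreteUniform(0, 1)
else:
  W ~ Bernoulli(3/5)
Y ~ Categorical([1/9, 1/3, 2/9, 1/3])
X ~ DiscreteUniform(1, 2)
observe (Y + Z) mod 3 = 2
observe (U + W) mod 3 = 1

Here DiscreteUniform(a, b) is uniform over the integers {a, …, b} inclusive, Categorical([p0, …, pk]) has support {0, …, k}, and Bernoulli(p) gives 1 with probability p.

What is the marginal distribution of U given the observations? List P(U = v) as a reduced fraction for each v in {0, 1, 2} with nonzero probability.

Enumerate traces; 72 have nonzero weight after conditioning:
  (U=0, Z=2, V=0, W=1, Y=0, X=1) weight 1/1260
  (U=0, Z=2, V=0, W=1, Y=0, X=2) weight 1/1260
  (U=0, Z=2, V=0, W=1, Y=3, X=1) weight 1/420
  (U=0, Z=2, V=0, W=1, Y=3, X=2) weight 1/420
  (U=0, Z=2, V=1, W=1, Y=0, X=1) weight 1/2520
  (U=0, Z=2, V=1, W=1, Y=0, X=2) weight 1/2520
  (U=0, Z=2, V=1, W=1, Y=3, X=1) weight 1/840
  (U=0, Z=2, V=1, W=1, Y=3, X=2) weight 1/840
  (U=1, Z=2, V=0, W=0, Y=0, X=1) weight 1/1512
  … 63 more
Group by U:
  weight(U=0) = 13/180
  weight(U=1) = 13/216
Total weight = 13/180 + 13/216 = 143/1080
P(U=0 | obs) = 13/180 / 143/1080 = 6/11
P(U=1 | obs) = 13/216 / 143/1080 = 5/11

P(U=0) = 6/11, P(U=1) = 5/11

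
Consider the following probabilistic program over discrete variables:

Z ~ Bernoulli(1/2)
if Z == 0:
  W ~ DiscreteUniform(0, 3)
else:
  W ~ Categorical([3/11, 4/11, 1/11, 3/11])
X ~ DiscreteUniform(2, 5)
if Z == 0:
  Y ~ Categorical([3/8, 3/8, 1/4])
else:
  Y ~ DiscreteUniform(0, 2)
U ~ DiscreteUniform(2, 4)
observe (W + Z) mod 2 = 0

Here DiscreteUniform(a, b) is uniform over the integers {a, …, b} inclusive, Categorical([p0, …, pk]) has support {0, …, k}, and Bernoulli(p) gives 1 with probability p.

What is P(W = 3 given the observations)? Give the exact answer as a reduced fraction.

P(W = 3 | obs) = 6/25

Enumerate traces; 144 have nonzero weight after conditioning:
  (Z=0, W=0, X=2, Y=0, U=2) weight 1/256
  (Z=0, W=0, X=2, Y=0, U=3) weight 1/256
  (Z=0, W=0, X=2, Y=0, U=4) weight 1/256
  (Z=0, W=0, X=2, Y=1, U=2) weight 1/256
  (Z=0, W=0, X=2, Y=1, U=3) weight 1/256
  (Z=0, W=0, X=2, Y=1, U=4) weight 1/256
  (Z=0, W=0, X=2, Y=2, U=2) weight 1/384
  (Z=0, W=0, X=2, Y=2, U=3) weight 1/384
  (Z=0, W=2, X=2, Y=0, U=2) weight 1/256
  (Z=1, W=1, X=2, Y=0, U=2) weight 1/198
  … 134 more
Group by W:
  weight(W=0) = 1/8
  weight(W=1) = 2/11
  weight(W=2) = 1/8
  weight(W=3) = 3/22
Total weight = 1/8 + 2/11 + 1/8 + 3/22 = 25/44
P(W=0 | obs) = 1/8 / 25/44 = 11/50
P(W=1 | obs) = 2/11 / 25/44 = 8/25
P(W=2 | obs) = 1/8 / 25/44 = 11/50
P(W=3 | obs) = 3/22 / 25/44 = 6/25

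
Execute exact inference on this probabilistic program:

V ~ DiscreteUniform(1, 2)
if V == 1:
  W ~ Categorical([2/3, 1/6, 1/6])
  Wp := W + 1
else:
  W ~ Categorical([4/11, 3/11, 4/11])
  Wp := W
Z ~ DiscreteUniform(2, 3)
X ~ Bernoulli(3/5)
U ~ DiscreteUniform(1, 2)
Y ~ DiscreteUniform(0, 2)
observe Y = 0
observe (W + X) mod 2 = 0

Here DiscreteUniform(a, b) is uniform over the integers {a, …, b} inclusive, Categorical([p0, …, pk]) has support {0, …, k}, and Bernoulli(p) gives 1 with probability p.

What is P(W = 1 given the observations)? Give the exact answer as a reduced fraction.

P(W = 1 | obs) = 87/293

Enumerate traces; 24 have nonzero weight after conditioning:
  (V=1, W=0, Z=2, X=0, U=1, Y=0) weight 1/90
  (V=1, W=0, Z=2, X=0, U=2, Y=0) weight 1/90
  (V=1, W=0, Z=3, X=0, U=1, Y=0) weight 1/90
  (V=1, W=0, Z=3, X=0, U=2, Y=0) weight 1/90
  (V=1, W=1, Z=2, X=1, U=1, Y=0) weight 1/240
  (V=1, W=1, Z=2, X=1, U=2, Y=0) weight 1/240
  (V=1, W=1, Z=3, X=1, U=1, Y=0) weight 1/240
  (V=1, W=1, Z=3, X=1, U=2, Y=0) weight 1/240
  (V=1, W=2, Z=2, X=0, U=1, Y=0) weight 1/360
  … 15 more
Group by W:
  weight(W=0) = 34/495
  weight(W=1) = 29/660
  weight(W=2) = 7/198
Total weight = 34/495 + 29/660 + 7/198 = 293/1980
P(W=0 | obs) = 34/495 / 293/1980 = 136/293
P(W=1 | obs) = 29/660 / 293/1980 = 87/293
P(W=2 | obs) = 7/198 / 293/1980 = 70/293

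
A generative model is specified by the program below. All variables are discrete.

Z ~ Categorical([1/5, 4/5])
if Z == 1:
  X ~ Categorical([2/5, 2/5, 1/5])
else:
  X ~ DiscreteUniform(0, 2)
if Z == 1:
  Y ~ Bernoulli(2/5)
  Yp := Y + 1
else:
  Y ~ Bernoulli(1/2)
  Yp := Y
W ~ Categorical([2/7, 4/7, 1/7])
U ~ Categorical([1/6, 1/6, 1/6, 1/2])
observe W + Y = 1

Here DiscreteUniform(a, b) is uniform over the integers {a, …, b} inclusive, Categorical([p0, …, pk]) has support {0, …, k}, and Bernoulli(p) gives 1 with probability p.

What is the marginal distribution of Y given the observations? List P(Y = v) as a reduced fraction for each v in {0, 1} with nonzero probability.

Enumerate traces; 48 have nonzero weight after conditioning:
  (Z=0, X=0, Y=0, W=1, U=0) weight 1/315
  (Z=0, X=0, Y=0, W=1, U=1) weight 1/315
  (Z=0, X=0, Y=0, W=1, U=2) weight 1/315
  (Z=0, X=0, Y=0, W=1, U=3) weight 1/105
  (Z=0, X=0, Y=1, W=0, U=0) weight 1/630
  (Z=0, X=0, Y=1, W=0, U=1) weight 1/630
  (Z=0, X=0, Y=1, W=0, U=2) weight 1/630
  (Z=0, X=0, Y=1, W=0, U=3) weight 1/210
  … 40 more
Group by Y:
  weight(Y=0) = 58/175
  weight(Y=1) = 3/25
Total weight = 58/175 + 3/25 = 79/175
P(Y=0 | obs) = 58/175 / 79/175 = 58/79
P(Y=1 | obs) = 3/25 / 79/175 = 21/79

P(Y=0) = 58/79, P(Y=1) = 21/79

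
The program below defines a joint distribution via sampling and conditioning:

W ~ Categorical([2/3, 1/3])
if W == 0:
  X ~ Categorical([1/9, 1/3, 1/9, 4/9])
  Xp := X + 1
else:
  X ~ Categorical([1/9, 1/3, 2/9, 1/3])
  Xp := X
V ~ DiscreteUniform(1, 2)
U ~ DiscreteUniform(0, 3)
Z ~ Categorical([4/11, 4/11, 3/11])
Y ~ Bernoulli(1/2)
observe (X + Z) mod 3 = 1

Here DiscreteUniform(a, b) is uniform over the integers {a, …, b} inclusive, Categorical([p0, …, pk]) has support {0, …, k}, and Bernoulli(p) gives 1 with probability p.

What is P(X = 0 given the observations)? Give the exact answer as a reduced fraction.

Enumerate traces; 128 have nonzero weight after conditioning:
  (W=0, X=0, V=1, U=0, Z=1, Y=0) weight 1/594
  (W=0, X=0, V=1, U=0, Z=1, Y=1) weight 1/594
  (W=0, X=0, V=1, U=1, Z=1, Y=0) weight 1/594
  (W=0, X=0, V=1, U=1, Z=1, Y=1) weight 1/594
  (W=0, X=0, V=1, U=2, Z=1, Y=0) weight 1/594
  (W=0, X=0, V=1, U=2, Z=1, Y=1) weight 1/594
  (W=0, X=0, V=1, U=3, Z=1, Y=0) weight 1/594
  (W=0, X=0, V=1, U=3, Z=1, Y=1) weight 1/594
  (W=0, X=1, V=1, U=0, Z=0, Y=0) weight 1/198
  (W=0, X=2, V=1, U=0, Z=2, Y=0) weight 1/792
  … 118 more
Group by X:
  weight(X=0) = 4/99
  weight(X=1) = 4/33
  weight(X=2) = 4/99
  weight(X=3) = 4/27
Total weight = 4/99 + 4/33 + 4/99 + 4/27 = 104/297
P(X=0 | obs) = 4/99 / 104/297 = 3/26
P(X=1 | obs) = 4/33 / 104/297 = 9/26
P(X=2 | obs) = 4/99 / 104/297 = 3/26
P(X=3 | obs) = 4/27 / 104/297 = 11/26

P(X = 0 | obs) = 3/26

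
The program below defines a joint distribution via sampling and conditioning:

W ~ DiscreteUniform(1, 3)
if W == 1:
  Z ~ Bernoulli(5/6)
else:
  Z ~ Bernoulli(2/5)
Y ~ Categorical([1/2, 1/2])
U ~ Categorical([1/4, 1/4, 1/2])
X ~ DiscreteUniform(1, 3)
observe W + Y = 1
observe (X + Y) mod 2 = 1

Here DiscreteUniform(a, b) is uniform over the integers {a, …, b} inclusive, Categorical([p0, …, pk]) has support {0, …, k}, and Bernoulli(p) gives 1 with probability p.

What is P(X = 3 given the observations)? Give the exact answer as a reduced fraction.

Enumerate traces; 12 have nonzero weight after conditioning:
  (W=1, Z=0, Y=0, U=0, X=1) weight 1/432
  (W=1, Z=0, Y=0, U=0, X=3) weight 1/432
  (W=1, Z=0, Y=0, U=1, X=1) weight 1/432
  (W=1, Z=0, Y=0, U=1, X=3) weight 1/432
  (W=1, Z=0, Y=0, U=2, X=1) weight 1/216
  (W=1, Z=0, Y=0, U=2, X=3) weight 1/216
  (W=1, Z=1, Y=0, U=0, X=1) weight 5/432
  (W=1, Z=1, Y=0, U=0, X=3) weight 5/432
  … 4 more
Group by X:
  weight(X=1) = 1/18
  weight(X=3) = 1/18
Total weight = 1/18 + 1/18 = 1/9
P(X=1 | obs) = 1/18 / 1/9 = 1/2
P(X=3 | obs) = 1/18 / 1/9 = 1/2

P(X = 3 | obs) = 1/2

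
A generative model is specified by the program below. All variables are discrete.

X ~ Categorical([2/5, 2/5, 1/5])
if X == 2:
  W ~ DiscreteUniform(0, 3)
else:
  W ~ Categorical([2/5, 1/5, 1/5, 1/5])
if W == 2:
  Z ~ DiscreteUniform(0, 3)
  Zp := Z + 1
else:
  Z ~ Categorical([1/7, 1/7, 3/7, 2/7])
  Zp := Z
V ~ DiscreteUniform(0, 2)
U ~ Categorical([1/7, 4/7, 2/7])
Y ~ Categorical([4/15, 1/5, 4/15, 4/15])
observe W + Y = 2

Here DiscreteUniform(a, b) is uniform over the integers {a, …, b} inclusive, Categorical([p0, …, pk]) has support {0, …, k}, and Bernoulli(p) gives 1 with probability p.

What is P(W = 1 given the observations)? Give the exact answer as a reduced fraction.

P(W = 1 | obs) = 63/295

Enumerate traces; 324 have nonzero weight after conditioning:
  (X=0, W=0, Z=0, V=0, U=0, Y=2) weight 16/55125
  (X=0, W=0, Z=0, V=0, U=1, Y=2) weight 64/55125
  (X=0, W=0, Z=0, V=0, U=2, Y=2) weight 32/55125
  (X=0, W=0, Z=0, V=1, U=0, Y=2) weight 16/55125
  (X=0, W=0, Z=0, V=1, U=1, Y=2) weight 64/55125
  (X=0, W=0, Z=0, V=1, U=2, Y=2) weight 32/55125
  (X=0, W=0, Z=0, V=2, U=0, Y=2) weight 16/55125
  (X=0, W=0, Z=0, V=2, U=1, Y=2) weight 64/55125
  (X=0, W=1, Z=0, V=0, U=0, Y=1) weight 2/18375
  (X=0, W=2, Z=0, V=0, U=0, Y=0) weight 2/7875
  … 314 more
Group by W:
  weight(W=0) = 37/375
  weight(W=1) = 21/500
  weight(W=2) = 7/125
Total weight = 37/375 + 21/500 + 7/125 = 59/300
P(W=0 | obs) = 37/375 / 59/300 = 148/295
P(W=1 | obs) = 21/500 / 59/300 = 63/295
P(W=2 | obs) = 7/125 / 59/300 = 84/295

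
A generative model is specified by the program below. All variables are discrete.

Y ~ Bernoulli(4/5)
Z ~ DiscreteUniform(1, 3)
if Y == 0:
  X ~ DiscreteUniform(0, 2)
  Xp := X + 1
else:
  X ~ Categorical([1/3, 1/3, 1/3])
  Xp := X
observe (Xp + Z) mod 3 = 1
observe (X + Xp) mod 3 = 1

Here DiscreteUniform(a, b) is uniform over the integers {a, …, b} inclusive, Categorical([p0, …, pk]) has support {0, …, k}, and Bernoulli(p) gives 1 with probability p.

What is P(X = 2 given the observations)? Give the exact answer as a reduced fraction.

Enumerate traces; 2 have nonzero weight after conditioning:
  (Y=0, Z=3, X=0) weight 1/45
  (Y=1, Z=2, X=2) weight 4/45
Group by X:
  weight(X=0) = 1/45
  weight(X=2) = 4/45
Total weight = 1/45 + 4/45 = 1/9
P(X=0 | obs) = 1/45 / 1/9 = 1/5
P(X=2 | obs) = 4/45 / 1/9 = 4/5

P(X = 2 | obs) = 4/5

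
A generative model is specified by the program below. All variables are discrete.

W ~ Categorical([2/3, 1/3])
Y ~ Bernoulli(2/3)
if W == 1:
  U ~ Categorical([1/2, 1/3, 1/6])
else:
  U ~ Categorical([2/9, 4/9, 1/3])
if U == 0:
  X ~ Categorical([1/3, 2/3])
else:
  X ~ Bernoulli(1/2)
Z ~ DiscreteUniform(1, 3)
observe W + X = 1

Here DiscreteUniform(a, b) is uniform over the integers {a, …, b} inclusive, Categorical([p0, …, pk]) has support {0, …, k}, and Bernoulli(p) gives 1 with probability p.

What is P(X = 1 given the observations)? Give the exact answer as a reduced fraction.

Enumerate traces; 36 have nonzero weight after conditioning:
  (W=0, Y=0, U=0, X=1, Z=1) weight 8/729
  (W=0, Y=0, U=0, X=1, Z=2) weight 8/729
  (W=0, Y=0, U=0, X=1, Z=3) weight 8/729
  (W=0, Y=0, U=1, X=1, Z=1) weight 4/243
  (W=0, Y=0, U=1, X=1, Z=2) weight 4/243
  (W=0, Y=0, U=1, X=1, Z=3) weight 4/243
  (W=0, Y=0, U=2, X=1, Z=1) weight 1/81
  (W=0, Y=0, U=2, X=1, Z=2) weight 1/81
  (W=1, Y=0, U=0, X=0, Z=1) weight 1/162
  … 27 more
Group by X:
  weight(X=0) = 5/36
  weight(X=1) = 29/81
Total weight = 5/36 + 29/81 = 161/324
P(X=0 | obs) = 5/36 / 161/324 = 45/161
P(X=1 | obs) = 29/81 / 161/324 = 116/161

P(X = 1 | obs) = 116/161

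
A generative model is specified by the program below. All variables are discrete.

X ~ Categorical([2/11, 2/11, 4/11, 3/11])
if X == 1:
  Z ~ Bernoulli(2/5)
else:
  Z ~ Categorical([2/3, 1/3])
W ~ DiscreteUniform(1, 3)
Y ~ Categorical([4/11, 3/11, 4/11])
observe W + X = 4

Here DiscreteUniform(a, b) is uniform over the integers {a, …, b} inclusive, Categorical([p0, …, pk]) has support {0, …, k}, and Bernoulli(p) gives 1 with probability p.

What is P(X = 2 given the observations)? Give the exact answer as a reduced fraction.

Enumerate traces; 18 have nonzero weight after conditioning:
  (X=1, Z=0, W=3, Y=0) weight 8/605
  (X=1, Z=0, W=3, Y=1) weight 6/605
  (X=1, Z=0, W=3, Y=2) weight 8/605
  (X=1, Z=1, W=3, Y=0) weight 16/1815
  (X=1, Z=1, W=3, Y=1) weight 4/605
  (X=1, Z=1, W=3, Y=2) weight 16/1815
  (X=2, Z=0, W=2, Y=0) weight 32/1089
  (X=2, Z=0, W=2, Y=1) weight 8/363
  (X=3, Z=0, W=1, Y=0) weight 8/363
  … 9 more
Group by X:
  weight(X=1) = 2/33
  weight(X=2) = 4/33
  weight(X=3) = 1/11
Total weight = 2/33 + 4/33 + 1/11 = 3/11
P(X=1 | obs) = 2/33 / 3/11 = 2/9
P(X=2 | obs) = 4/33 / 3/11 = 4/9
P(X=3 | obs) = 1/11 / 3/11 = 1/3

P(X = 2 | obs) = 4/9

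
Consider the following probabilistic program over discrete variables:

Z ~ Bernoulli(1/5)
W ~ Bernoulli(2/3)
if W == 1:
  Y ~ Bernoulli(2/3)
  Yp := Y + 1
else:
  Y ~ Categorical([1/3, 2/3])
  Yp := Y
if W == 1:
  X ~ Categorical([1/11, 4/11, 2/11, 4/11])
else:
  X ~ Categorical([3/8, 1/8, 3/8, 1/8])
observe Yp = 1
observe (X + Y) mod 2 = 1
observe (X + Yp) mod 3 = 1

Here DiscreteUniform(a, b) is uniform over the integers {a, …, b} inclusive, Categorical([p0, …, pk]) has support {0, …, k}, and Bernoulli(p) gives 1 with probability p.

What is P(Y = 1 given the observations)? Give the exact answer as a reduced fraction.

Enumerate traces; 4 have nonzero weight after conditioning:
  (Z=0, W=0, Y=1, X=0) weight 1/15
  (Z=0, W=1, Y=0, X=3) weight 32/495
  (Z=1, W=0, Y=1, X=0) weight 1/60
  (Z=1, W=1, Y=0, X=3) weight 8/495
Group by Y:
  weight(Y=0) = 8/99
  weight(Y=1) = 1/12
Total weight = 8/99 + 1/12 = 65/396
P(Y=0 | obs) = 8/99 / 65/396 = 32/65
P(Y=1 | obs) = 1/12 / 65/396 = 33/65

P(Y = 1 | obs) = 33/65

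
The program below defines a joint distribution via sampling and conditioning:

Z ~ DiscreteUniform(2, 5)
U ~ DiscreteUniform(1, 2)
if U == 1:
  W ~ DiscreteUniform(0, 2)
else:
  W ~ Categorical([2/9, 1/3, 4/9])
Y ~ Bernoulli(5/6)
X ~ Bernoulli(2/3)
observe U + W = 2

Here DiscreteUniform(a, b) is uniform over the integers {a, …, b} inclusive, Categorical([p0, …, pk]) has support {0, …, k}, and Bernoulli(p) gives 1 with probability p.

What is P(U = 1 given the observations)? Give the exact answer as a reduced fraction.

P(U = 1 | obs) = 3/5

Enumerate traces; 32 have nonzero weight after conditioning:
  (Z=2, U=1, W=1, Y=0, X=0) weight 1/432
  (Z=2, U=1, W=1, Y=0, X=1) weight 1/216
  (Z=2, U=1, W=1, Y=1, X=0) weight 5/432
  (Z=2, U=1, W=1, Y=1, X=1) weight 5/216
  (Z=2, U=2, W=0, Y=0, X=0) weight 1/648
  (Z=2, U=2, W=0, Y=0, X=1) weight 1/324
  (Z=2, U=2, W=0, Y=1, X=0) weight 5/648
  (Z=2, U=2, W=0, Y=1, X=1) weight 5/324
  … 24 more
Group by U:
  weight(U=1) = 1/6
  weight(U=2) = 1/9
Total weight = 1/6 + 1/9 = 5/18
P(U=1 | obs) = 1/6 / 5/18 = 3/5
P(U=2 | obs) = 1/9 / 5/18 = 2/5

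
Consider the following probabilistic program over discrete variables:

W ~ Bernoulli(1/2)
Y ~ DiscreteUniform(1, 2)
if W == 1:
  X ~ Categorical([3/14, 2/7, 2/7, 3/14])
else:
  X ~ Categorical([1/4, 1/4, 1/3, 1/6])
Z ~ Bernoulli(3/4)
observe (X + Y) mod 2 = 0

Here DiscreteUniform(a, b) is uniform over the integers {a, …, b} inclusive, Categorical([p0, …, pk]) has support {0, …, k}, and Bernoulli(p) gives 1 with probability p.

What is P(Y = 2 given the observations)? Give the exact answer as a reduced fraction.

P(Y = 2 | obs) = 13/24

Enumerate traces; 16 have nonzero weight after conditioning:
  (W=0, Y=1, X=1, Z=0) weight 1/64
  (W=0, Y=1, X=1, Z=1) weight 3/64
  (W=0, Y=1, X=3, Z=0) weight 1/96
  (W=0, Y=1, X=3, Z=1) weight 1/32
  (W=0, Y=2, X=0, Z=0) weight 1/64
  (W=0, Y=2, X=0, Z=1) weight 3/64
  (W=0, Y=2, X=2, Z=0) weight 1/48
  (W=0, Y=2, X=2, Z=1) weight 1/16
  … 8 more
Group by Y:
  weight(Y=1) = 11/48
  weight(Y=2) = 13/48
Total weight = 11/48 + 13/48 = 1/2
P(Y=1 | obs) = 11/48 / 1/2 = 11/24
P(Y=2 | obs) = 13/48 / 1/2 = 13/24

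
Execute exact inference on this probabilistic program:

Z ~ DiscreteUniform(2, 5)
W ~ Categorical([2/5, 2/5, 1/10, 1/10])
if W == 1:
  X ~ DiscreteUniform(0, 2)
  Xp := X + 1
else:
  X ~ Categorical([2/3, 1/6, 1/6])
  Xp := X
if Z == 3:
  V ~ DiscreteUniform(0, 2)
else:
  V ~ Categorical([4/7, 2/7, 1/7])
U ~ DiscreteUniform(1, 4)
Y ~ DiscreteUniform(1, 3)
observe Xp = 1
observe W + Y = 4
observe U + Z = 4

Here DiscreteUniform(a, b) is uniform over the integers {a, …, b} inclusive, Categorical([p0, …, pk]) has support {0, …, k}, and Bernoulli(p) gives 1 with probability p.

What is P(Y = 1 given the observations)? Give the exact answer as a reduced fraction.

Enumerate traces; 18 have nonzero weight after conditioning:
  (Z=2, W=1, X=0, V=0, U=2, Y=3) weight 1/630
  (Z=2, W=1, X=0, V=1, U=2, Y=3) weight 1/1260
  (Z=2, W=1, X=0, V=2, U=2, Y=3) weight 1/2520
  (Z=2, W=2, X=1, V=0, U=2, Y=2) weight 1/5040
  (Z=2, W=2, X=1, V=1, U=2, Y=2) weight 1/10080
  (Z=2, W=2, X=1, V=2, U=2, Y=2) weight 1/20160
  (Z=2, W=3, X=1, V=0, U=2, Y=1) weight 1/5040
  (Z=2, W=3, X=1, V=1, U=2, Y=1) weight 1/10080
  … 10 more
Group by Y:
  weight(Y=1) = 1/1440
  weight(Y=2) = 1/1440
  weight(Y=3) = 1/180
Total weight = 1/1440 + 1/1440 + 1/180 = 1/144
P(Y=1 | obs) = 1/1440 / 1/144 = 1/10
P(Y=2 | obs) = 1/1440 / 1/144 = 1/10
P(Y=3 | obs) = 1/180 / 1/144 = 4/5

P(Y = 1 | obs) = 1/10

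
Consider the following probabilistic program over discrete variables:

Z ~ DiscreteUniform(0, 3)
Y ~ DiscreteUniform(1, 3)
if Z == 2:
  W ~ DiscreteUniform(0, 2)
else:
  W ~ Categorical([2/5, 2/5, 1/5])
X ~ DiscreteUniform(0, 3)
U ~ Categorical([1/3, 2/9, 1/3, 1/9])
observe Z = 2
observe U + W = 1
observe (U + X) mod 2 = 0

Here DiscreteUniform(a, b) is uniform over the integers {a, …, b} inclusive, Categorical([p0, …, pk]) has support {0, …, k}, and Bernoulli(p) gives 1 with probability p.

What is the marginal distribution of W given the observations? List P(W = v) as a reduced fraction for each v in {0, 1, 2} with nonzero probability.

P(W=0) = 2/5, P(W=1) = 3/5

Enumerate traces; 12 have nonzero weight after conditioning:
  (Z=2, Y=1, W=0, X=1, U=1) weight 1/648
  (Z=2, Y=1, W=0, X=3, U=1) weight 1/648
  (Z=2, Y=1, W=1, X=0, U=0) weight 1/432
  (Z=2, Y=1, W=1, X=2, U=0) weight 1/432
  (Z=2, Y=2, W=0, X=1, U=1) weight 1/648
  (Z=2, Y=2, W=0, X=3, U=1) weight 1/648
  (Z=2, Y=2, W=1, X=0, U=0) weight 1/432
  (Z=2, Y=2, W=1, X=2, U=0) weight 1/432
  … 4 more
Group by W:
  weight(W=0) = 1/108
  weight(W=1) = 1/72
Total weight = 1/108 + 1/72 = 5/216
P(W=0 | obs) = 1/108 / 5/216 = 2/5
P(W=1 | obs) = 1/72 / 5/216 = 3/5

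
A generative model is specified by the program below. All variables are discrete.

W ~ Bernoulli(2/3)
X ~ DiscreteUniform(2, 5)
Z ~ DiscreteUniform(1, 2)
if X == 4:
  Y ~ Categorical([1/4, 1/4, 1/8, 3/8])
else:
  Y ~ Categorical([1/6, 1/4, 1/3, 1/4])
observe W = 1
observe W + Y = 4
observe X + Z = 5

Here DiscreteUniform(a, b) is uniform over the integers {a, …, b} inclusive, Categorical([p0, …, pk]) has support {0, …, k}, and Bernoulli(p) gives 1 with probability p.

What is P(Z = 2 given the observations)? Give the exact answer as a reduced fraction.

Enumerate traces; 2 have nonzero weight after conditioning:
  (W=1, X=3, Z=2, Y=3) weight 1/48
  (W=1, X=4, Z=1, Y=3) weight 1/32
Group by Z:
  weight(Z=1) = 1/32
  weight(Z=2) = 1/48
Total weight = 1/32 + 1/48 = 5/96
P(Z=1 | obs) = 1/32 / 5/96 = 3/5
P(Z=2 | obs) = 1/48 / 5/96 = 2/5

P(Z = 2 | obs) = 2/5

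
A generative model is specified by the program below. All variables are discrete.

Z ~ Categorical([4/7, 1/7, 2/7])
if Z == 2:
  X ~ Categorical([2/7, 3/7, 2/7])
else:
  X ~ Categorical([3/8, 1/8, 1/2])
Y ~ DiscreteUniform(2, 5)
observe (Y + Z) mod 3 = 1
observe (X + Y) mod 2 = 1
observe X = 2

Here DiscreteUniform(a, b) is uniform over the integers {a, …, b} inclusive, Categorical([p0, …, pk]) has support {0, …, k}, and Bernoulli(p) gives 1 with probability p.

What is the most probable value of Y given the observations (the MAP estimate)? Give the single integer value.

Enumerate traces; 2 have nonzero weight after conditioning:
  (Z=1, X=2, Y=3) weight 1/56
  (Z=2, X=2, Y=5) weight 1/49
Group by Y:
  weight(Y=3) = 1/56
  weight(Y=5) = 1/49
Total weight = 1/56 + 1/49 = 15/392
P(Y=3 | obs) = 1/56 / 15/392 = 7/15
P(Y=5 | obs) = 1/49 / 15/392 = 8/15
argmax = 5

argmax_v P(Y = v | obs) = 5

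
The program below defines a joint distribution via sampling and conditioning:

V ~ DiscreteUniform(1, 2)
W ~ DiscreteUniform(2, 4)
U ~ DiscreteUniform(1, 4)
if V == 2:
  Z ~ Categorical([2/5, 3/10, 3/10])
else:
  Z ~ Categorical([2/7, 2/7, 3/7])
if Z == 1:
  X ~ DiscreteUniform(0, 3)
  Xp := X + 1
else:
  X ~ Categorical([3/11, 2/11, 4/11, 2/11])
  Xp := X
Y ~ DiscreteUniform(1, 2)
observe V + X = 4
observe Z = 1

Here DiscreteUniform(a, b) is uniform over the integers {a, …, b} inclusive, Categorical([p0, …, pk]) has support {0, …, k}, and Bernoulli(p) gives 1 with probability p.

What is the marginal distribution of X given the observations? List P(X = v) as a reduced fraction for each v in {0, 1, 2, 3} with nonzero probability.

Enumerate traces; 48 have nonzero weight after conditioning:
  (V=1, W=2, U=1, Z=1, X=3, Y=1) weight 1/672
  (V=1, W=2, U=1, Z=1, X=3, Y=2) weight 1/672
  (V=1, W=2, U=2, Z=1, X=3, Y=1) weight 1/672
  (V=1, W=2, U=2, Z=1, X=3, Y=2) weight 1/672
  (V=1, W=2, U=3, Z=1, X=3, Y=1) weight 1/672
  (V=1, W=2, U=3, Z=1, X=3, Y=2) weight 1/672
  (V=1, W=2, U=4, Z=1, X=3, Y=1) weight 1/672
  (V=1, W=2, U=4, Z=1, X=3, Y=2) weight 1/672
  (V=2, W=2, U=1, Z=1, X=2, Y=1) weight 1/640
  … 39 more
Group by X:
  weight(X=2) = 3/80
  weight(X=3) = 1/28
Total weight = 3/80 + 1/28 = 41/560
P(X=2 | obs) = 3/80 / 41/560 = 21/41
P(X=3 | obs) = 1/28 / 41/560 = 20/41

P(X=2) = 21/41, P(X=3) = 20/41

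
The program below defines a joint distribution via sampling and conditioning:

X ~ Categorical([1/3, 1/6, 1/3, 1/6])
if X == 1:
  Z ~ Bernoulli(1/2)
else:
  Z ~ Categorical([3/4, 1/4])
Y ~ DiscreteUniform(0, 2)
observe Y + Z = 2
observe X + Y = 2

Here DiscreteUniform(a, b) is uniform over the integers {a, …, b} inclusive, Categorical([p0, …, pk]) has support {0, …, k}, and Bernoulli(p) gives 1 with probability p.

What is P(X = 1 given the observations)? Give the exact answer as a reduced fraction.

P(X = 1 | obs) = 1/4

Enumerate traces; 2 have nonzero weight after conditioning:
  (X=0, Z=0, Y=2) weight 1/12
  (X=1, Z=1, Y=1) weight 1/36
Group by X:
  weight(X=0) = 1/12
  weight(X=1) = 1/36
Total weight = 1/12 + 1/36 = 1/9
P(X=0 | obs) = 1/12 / 1/9 = 3/4
P(X=1 | obs) = 1/36 / 1/9 = 1/4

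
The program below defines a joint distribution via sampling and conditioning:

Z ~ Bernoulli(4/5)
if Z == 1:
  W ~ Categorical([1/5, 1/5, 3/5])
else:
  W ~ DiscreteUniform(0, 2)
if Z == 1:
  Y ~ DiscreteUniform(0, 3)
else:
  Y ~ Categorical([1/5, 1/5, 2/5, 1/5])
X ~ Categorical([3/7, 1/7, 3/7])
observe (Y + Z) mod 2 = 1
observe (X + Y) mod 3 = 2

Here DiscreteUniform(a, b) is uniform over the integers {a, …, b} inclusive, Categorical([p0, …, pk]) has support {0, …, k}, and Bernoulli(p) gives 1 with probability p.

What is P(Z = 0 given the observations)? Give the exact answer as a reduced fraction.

P(Z = 0 | obs) = 2/17

Enumerate traces; 12 have nonzero weight after conditioning:
  (Z=0, W=0, Y=1, X=1) weight 1/525
  (Z=0, W=0, Y=3, X=2) weight 1/175
  (Z=0, W=1, Y=1, X=1) weight 1/525
  (Z=0, W=1, Y=3, X=2) weight 1/175
  (Z=0, W=2, Y=1, X=1) weight 1/525
  (Z=0, W=2, Y=3, X=2) weight 1/175
  (Z=1, W=0, Y=0, X=2) weight 3/175
  (Z=1, W=0, Y=2, X=0) weight 3/175
  … 4 more
Group by Z:
  weight(Z=0) = 4/175
  weight(Z=1) = 6/35
Total weight = 4/175 + 6/35 = 34/175
P(Z=0 | obs) = 4/175 / 34/175 = 2/17
P(Z=1 | obs) = 6/35 / 34/175 = 15/17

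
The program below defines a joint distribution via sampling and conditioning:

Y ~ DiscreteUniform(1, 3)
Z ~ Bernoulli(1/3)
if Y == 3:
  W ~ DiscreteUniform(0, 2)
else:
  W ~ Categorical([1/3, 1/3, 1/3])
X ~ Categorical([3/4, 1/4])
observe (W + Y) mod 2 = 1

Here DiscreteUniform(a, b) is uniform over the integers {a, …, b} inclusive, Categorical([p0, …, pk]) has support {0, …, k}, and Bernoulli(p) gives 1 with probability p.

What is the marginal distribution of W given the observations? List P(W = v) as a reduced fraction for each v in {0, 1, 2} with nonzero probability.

P(W=0) = 2/5, P(W=1) = 1/5, P(W=2) = 2/5

Enumerate traces; 20 have nonzero weight after conditioning:
  (Y=1, Z=0, W=0, X=0) weight 1/18
  (Y=1, Z=0, W=0, X=1) weight 1/54
  (Y=1, Z=0, W=2, X=0) weight 1/18
  (Y=1, Z=0, W=2, X=1) weight 1/54
  (Y=1, Z=1, W=0, X=0) weight 1/36
  (Y=1, Z=1, W=0, X=1) weight 1/108
  (Y=1, Z=1, W=2, X=0) weight 1/36
  (Y=1, Z=1, W=2, X=1) weight 1/108
  (Y=2, Z=0, W=1, X=0) weight 1/18
  … 11 more
Group by W:
  weight(W=0) = 2/9
  weight(W=1) = 1/9
  weight(W=2) = 2/9
Total weight = 2/9 + 1/9 + 2/9 = 5/9
P(W=0 | obs) = 2/9 / 5/9 = 2/5
P(W=1 | obs) = 1/9 / 5/9 = 1/5
P(W=2 | obs) = 2/9 / 5/9 = 2/5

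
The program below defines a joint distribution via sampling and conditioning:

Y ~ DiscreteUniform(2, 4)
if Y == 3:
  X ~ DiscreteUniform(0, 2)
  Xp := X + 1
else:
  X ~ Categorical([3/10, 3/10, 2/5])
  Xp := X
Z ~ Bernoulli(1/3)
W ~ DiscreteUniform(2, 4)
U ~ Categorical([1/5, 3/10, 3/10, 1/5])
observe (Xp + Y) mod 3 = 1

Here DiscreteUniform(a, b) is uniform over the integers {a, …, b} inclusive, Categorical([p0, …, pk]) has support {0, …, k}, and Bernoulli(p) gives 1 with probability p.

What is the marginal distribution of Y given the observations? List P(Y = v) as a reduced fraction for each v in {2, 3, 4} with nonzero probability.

Enumerate traces; 72 have nonzero weight after conditioning:
  (Y=2, X=2, Z=0, W=2, U=0) weight 4/675
  (Y=2, X=2, Z=0, W=2, U=1) weight 2/225
  (Y=2, X=2, Z=0, W=2, U=2) weight 2/225
  (Y=2, X=2, Z=0, W=2, U=3) weight 4/675
  (Y=2, X=2, Z=0, W=3, U=0) weight 4/675
  (Y=2, X=2, Z=0, W=3, U=1) weight 2/225
  (Y=2, X=2, Z=0, W=3, U=2) weight 2/225
  (Y=2, X=2, Z=0, W=3, U=3) weight 4/675
  (Y=3, X=0, Z=0, W=2, U=0) weight 2/405
  (Y=4, X=0, Z=0, W=2, U=0) weight 1/225
  … 62 more
Group by Y:
  weight(Y=2) = 2/15
  weight(Y=3) = 1/9
  weight(Y=4) = 1/10
Total weight = 2/15 + 1/9 + 1/10 = 31/90
P(Y=2 | obs) = 2/15 / 31/90 = 12/31
P(Y=3 | obs) = 1/9 / 31/90 = 10/31
P(Y=4 | obs) = 1/10 / 31/90 = 9/31

P(Y=2) = 12/31, P(Y=3) = 10/31, P(Y=4) = 9/31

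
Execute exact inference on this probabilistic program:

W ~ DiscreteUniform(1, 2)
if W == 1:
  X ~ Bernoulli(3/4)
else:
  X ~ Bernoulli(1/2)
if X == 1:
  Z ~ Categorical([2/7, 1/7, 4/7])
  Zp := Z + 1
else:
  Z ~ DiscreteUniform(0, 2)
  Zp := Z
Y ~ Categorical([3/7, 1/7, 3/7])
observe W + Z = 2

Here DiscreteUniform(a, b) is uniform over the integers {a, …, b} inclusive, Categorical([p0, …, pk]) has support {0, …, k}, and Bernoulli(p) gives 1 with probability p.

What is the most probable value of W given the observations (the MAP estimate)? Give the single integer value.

argmax_v P(W = v | obs) = 2

Enumerate traces; 12 have nonzero weight after conditioning:
  (W=1, X=0, Z=1, Y=0) weight 1/56
  (W=1, X=0, Z=1, Y=1) weight 1/168
  (W=1, X=0, Z=1, Y=2) weight 1/56
  (W=1, X=1, Z=1, Y=0) weight 9/392
  (W=1, X=1, Z=1, Y=1) weight 3/392
  (W=1, X=1, Z=1, Y=2) weight 9/392
  (W=2, X=0, Z=0, Y=0) weight 1/28
  (W=2, X=0, Z=0, Y=1) weight 1/84
  … 4 more
Group by W:
  weight(W=1) = 2/21
  weight(W=2) = 13/84
Total weight = 2/21 + 13/84 = 1/4
P(W=1 | obs) = 2/21 / 1/4 = 8/21
P(W=2 | obs) = 13/84 / 1/4 = 13/21
argmax = 2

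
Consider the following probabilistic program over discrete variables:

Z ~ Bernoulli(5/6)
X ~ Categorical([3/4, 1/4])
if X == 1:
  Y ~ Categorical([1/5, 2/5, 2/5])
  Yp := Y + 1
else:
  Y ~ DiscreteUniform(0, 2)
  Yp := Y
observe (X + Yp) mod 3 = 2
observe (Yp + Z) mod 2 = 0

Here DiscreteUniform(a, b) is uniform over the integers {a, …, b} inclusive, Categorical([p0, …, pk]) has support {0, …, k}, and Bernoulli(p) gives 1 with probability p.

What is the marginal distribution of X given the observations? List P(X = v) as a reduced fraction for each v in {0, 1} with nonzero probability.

P(X=0) = 1/2, P(X=1) = 1/2

Enumerate traces; 2 have nonzero weight after conditioning:
  (Z=0, X=0, Y=2) weight 1/24
  (Z=1, X=1, Y=0) weight 1/24
Group by X:
  weight(X=0) = 1/24
  weight(X=1) = 1/24
Total weight = 1/24 + 1/24 = 1/12
P(X=0 | obs) = 1/24 / 1/12 = 1/2
P(X=1 | obs) = 1/24 / 1/12 = 1/2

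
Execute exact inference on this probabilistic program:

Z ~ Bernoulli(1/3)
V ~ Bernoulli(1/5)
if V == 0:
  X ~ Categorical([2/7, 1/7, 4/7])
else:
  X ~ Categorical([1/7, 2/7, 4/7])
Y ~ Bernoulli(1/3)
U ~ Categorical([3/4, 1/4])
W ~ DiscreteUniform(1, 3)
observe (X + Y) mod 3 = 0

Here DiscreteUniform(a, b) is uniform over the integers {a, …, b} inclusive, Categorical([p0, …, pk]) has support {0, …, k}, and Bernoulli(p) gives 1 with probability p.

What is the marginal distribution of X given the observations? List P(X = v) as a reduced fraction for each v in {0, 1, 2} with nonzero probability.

P(X=0) = 9/19, P(X=2) = 10/19

Enumerate traces; 48 have nonzero weight after conditioning:
  (Z=0, V=0, X=0, Y=0, U=0, W=1) weight 8/315
  (Z=0, V=0, X=0, Y=0, U=0, W=2) weight 8/315
  (Z=0, V=0, X=0, Y=0, U=0, W=3) weight 8/315
  (Z=0, V=0, X=0, Y=0, U=1, W=1) weight 8/945
  (Z=0, V=0, X=0, Y=0, U=1, W=2) weight 8/945
  (Z=0, V=0, X=0, Y=0, U=1, W=3) weight 8/945
  (Z=0, V=0, X=2, Y=1, U=0, W=1) weight 8/315
  (Z=0, V=0, X=2, Y=1, U=0, W=2) weight 8/315
  … 40 more
Group by X:
  weight(X=0) = 6/35
  weight(X=2) = 4/21
Total weight = 6/35 + 4/21 = 38/105
P(X=0 | obs) = 6/35 / 38/105 = 9/19
P(X=2 | obs) = 4/21 / 38/105 = 10/19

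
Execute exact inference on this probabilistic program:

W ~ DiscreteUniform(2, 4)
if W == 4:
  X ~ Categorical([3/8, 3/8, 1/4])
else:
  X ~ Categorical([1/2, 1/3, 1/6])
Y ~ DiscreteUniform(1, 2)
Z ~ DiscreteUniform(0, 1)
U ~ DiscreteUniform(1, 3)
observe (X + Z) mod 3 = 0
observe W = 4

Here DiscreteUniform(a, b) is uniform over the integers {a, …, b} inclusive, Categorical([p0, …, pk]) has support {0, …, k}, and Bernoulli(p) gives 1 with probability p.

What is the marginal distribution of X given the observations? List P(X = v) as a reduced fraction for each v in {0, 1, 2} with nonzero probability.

P(X=0) = 3/5, P(X=2) = 2/5

Enumerate traces; 12 have nonzero weight after conditioning:
  (W=4, X=0, Y=1, Z=0, U=1) weight 1/96
  (W=4, X=0, Y=1, Z=0, U=2) weight 1/96
  (W=4, X=0, Y=1, Z=0, U=3) weight 1/96
  (W=4, X=0, Y=2, Z=0, U=1) weight 1/96
  (W=4, X=0, Y=2, Z=0, U=2) weight 1/96
  (W=4, X=0, Y=2, Z=0, U=3) weight 1/96
  (W=4, X=2, Y=1, Z=1, U=1) weight 1/144
  (W=4, X=2, Y=1, Z=1, U=2) weight 1/144
  … 4 more
Group by X:
  weight(X=0) = 1/16
  weight(X=2) = 1/24
Total weight = 1/16 + 1/24 = 5/48
P(X=0 | obs) = 1/16 / 5/48 = 3/5
P(X=2 | obs) = 1/24 / 5/48 = 2/5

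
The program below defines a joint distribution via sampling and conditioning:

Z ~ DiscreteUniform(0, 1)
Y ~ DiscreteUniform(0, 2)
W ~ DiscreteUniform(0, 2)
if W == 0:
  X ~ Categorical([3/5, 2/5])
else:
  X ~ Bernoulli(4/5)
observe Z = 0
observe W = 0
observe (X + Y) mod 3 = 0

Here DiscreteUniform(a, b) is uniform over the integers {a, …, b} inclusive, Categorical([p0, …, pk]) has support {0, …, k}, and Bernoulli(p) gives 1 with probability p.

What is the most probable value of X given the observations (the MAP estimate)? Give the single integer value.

Enumerate traces; 2 have nonzero weight after conditioning:
  (Z=0, Y=0, W=0, X=0) weight 1/30
  (Z=0, Y=2, W=0, X=1) weight 1/45
Group by X:
  weight(X=0) = 1/30
  weight(X=1) = 1/45
Total weight = 1/30 + 1/45 = 1/18
P(X=0 | obs) = 1/30 / 1/18 = 3/5
P(X=1 | obs) = 1/45 / 1/18 = 2/5
argmax = 0

argmax_v P(X = v | obs) = 0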